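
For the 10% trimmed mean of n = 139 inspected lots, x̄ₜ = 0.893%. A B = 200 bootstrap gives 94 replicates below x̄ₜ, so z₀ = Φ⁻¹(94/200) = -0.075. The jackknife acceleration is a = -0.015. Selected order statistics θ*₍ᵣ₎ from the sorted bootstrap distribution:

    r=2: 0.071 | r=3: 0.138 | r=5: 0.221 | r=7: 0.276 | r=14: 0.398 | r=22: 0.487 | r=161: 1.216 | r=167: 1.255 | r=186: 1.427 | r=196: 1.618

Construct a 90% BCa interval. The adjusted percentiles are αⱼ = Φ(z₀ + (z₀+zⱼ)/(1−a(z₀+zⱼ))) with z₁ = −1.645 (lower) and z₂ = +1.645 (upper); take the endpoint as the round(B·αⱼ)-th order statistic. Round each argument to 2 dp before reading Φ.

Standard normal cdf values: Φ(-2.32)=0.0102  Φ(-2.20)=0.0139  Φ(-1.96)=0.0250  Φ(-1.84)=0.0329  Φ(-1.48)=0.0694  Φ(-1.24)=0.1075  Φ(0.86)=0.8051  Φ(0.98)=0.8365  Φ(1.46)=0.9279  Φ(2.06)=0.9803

(0.276, 1.427)

Lower: z₀ + z₁ = -0.075 + (-1.645) = -1.720; 1 − a(z₀+z₁) = 1 − (-0.015)(-1.720) = 0.9742; argument = -0.075 + (-1.720)/0.9742 = -1.8406 → -1.84.
α₁ = Φ(-1.84) = 0.0329; rank = round(200 × 0.0329) = 7; θ*₍7₎ = 0.276.
Upper: z₀ + z₂ = 1.570; 1 − a(z₀+z₂) = 1.0235; argument = 1.4589 → 1.46; α₂ = 0.9279; rank = 186; θ*₍186₎ = 1.427.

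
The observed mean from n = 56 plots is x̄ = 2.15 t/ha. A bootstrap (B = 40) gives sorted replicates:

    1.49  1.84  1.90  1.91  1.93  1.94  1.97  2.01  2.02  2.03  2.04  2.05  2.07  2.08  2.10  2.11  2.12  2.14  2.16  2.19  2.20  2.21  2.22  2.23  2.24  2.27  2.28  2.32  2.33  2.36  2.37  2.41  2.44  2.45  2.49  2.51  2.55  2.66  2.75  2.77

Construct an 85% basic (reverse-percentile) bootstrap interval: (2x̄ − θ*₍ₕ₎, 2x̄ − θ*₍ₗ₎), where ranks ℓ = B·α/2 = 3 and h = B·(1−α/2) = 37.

(1.75, 2.40)

Percentile endpoints at ranks 3 and 37: θ*₍3₎ = 1.90, θ*₍37₎ = 2.55.
Basic interval reflects these around x̄:
  lower = 2 × 2.15 − 2.55 = 1.75
  upper = 2 × 2.15 − 1.90 = 2.40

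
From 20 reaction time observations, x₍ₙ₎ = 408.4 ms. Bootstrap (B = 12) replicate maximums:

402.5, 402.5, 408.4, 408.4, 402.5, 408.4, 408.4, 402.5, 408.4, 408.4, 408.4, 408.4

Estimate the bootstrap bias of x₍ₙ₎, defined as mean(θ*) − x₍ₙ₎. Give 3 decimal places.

bias = −1.967

mean(θ*) = (402.5 + 402.5 + 408.4 + 408.4 + 402.5 + 408.4 + 408.4 + 402.5 + 408.4 + 408.4 + 408.4 + 408.4) / 12 = 406.4333
bias = 406.4333 − 408.4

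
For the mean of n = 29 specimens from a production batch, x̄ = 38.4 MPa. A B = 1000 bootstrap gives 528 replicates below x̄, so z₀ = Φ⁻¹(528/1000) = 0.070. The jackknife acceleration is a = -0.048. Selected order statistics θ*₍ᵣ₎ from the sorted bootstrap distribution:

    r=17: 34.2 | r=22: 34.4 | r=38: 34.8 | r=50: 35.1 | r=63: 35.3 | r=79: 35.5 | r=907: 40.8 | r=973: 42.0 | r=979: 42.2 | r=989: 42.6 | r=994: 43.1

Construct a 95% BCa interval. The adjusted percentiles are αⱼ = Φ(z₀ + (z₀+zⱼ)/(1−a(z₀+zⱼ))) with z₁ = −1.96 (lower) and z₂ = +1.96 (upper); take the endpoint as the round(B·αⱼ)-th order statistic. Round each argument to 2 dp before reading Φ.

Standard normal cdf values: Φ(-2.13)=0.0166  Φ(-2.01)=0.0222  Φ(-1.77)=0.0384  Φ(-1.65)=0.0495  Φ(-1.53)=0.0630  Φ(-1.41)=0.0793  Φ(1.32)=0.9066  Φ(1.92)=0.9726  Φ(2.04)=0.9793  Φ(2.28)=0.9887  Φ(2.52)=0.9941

Lower: z₀ + z₁ = 0.070 + (-1.960) = -1.890; 1 − a(z₀+z₁) = 1 − (-0.048)(-1.890) = 0.9093; argument = 0.070 + (-1.890)/0.9093 = -2.0086 → -2.01.
α₁ = Φ(-2.01) = 0.0222; rank = round(1000 × 0.0222) = 22; θ*₍22₎ = 34.4.
Upper: z₀ + z₂ = 2.030; 1 − a(z₀+z₂) = 1.0974; argument = 1.9198 → 1.92; α₂ = 0.9726; rank = 973; θ*₍973₎ = 42.0.

(34.4, 42.0)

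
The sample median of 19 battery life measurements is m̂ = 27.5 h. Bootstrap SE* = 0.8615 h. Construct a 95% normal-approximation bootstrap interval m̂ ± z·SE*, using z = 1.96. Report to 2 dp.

Margin = 1.96 × 0.8615 = 1.689
Interval: 27.5 ± 1.689

(25.81, 29.19)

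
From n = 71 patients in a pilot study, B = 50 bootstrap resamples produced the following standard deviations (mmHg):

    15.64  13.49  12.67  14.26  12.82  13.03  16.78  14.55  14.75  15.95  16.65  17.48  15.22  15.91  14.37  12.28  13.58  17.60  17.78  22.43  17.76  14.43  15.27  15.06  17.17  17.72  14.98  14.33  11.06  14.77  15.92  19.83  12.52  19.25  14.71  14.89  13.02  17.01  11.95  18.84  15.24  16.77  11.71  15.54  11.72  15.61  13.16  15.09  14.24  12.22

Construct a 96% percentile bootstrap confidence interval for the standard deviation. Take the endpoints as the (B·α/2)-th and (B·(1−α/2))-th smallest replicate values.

Sorted replicates: 11.06, 11.71, 11.72, 11.95, 12.22, 12.28, 12.52, 12.67, 12.82, 13.02, 13.03, 13.16, 13.49, 13.58, 14.24, 14.26, 14.33, 14.37, 14.43, 14.55, 14.71, 14.75, 14.77, 14.89, 14.98, 15.06, 15.09, 15.22, 15.24, 15.27, 15.54, 15.61, 15.64, 15.91, 15.92, 15.95, 16.65, 16.77, 16.78, 17.01, 17.17, 17.48, 17.60, 17.72, 17.76, 17.78, 18.84, 19.25, 19.83, 22.43
α = 0.04; lower rank = 50 × 0.020 = 1; upper rank = 50 × 0.980 = 49.
The 1st smallest replicate is 11.06; the 49th is 19.83.

(11.06, 19.83)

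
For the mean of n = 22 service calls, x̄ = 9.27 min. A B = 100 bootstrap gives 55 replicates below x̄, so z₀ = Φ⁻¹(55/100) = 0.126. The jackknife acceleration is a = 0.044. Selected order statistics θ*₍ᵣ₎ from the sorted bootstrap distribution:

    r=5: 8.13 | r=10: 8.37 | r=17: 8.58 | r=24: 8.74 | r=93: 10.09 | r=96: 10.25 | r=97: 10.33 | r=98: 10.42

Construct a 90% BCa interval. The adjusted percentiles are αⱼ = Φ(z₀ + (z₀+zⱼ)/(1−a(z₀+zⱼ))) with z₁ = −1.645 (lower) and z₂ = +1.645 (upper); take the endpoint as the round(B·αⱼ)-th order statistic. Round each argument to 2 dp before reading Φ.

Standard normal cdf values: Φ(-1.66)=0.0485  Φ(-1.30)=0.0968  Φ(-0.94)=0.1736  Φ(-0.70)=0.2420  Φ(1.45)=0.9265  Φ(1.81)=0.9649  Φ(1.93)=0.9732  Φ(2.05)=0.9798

(8.37, 10.42)

Lower: z₀ + z₁ = 0.126 + (-1.645) = -1.519; 1 − a(z₀+z₁) = 1 − (0.044)(-1.519) = 1.0668; argument = 0.126 + (-1.519)/1.0668 = -1.2978 → -1.30.
α₁ = Φ(-1.30) = 0.0968; rank = round(100 × 0.0968) = 10; θ*₍10₎ = 8.37.
Upper: z₀ + z₂ = 1.771; 1 − a(z₀+z₂) = 0.9221; argument = 2.0467 → 2.05; α₂ = 0.9798; rank = 98; θ*₍98₎ = 10.42.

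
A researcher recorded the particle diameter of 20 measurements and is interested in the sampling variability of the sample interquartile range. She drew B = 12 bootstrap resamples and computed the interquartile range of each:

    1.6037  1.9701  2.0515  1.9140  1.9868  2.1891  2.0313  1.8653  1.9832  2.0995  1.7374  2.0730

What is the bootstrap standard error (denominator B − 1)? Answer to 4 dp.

SE* = 0.1616

Bootstrap SE is the standard deviation of the 12 replicate interquartile ranges.
Mean of replicates: (1.6037 + 1.9701 + 2.0515 + 1.9140 + 1.9868 + 2.1891 + 2.0313 + 1.8653 + 1.9832 + 2.0995 + 1.7374 + 2.0730) / 12 = 23.50490 / 12 = 1.95874
Sum of squared deviations: (−0.35504)² + (+0.01136)² + (+0.09276)² + (−0.04474)² + (+0.02806)² + (+0.23036)² + (+0.07256)² + (−0.09344)² + (+0.02446)² + (+0.14076)² + (−0.22134)² + (+0.11426)² = 0.28710
Variance = 0.28710 / 11 = 0.02610
SE* = √0.02610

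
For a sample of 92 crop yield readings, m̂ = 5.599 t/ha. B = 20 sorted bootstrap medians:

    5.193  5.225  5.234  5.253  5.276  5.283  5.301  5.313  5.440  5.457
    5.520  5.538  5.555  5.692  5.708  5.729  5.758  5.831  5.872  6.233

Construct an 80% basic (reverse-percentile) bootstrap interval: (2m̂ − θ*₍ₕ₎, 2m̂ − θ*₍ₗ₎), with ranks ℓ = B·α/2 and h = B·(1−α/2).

(5.367, 5.973)

Percentile endpoints at ranks 2 and 18: θ*₍2₎ = 5.225, θ*₍18₎ = 5.831.
Basic interval reflects these around m̂:
  lower = 2 × 5.599 − 5.831 = 5.367
  upper = 2 × 5.599 − 5.225 = 5.973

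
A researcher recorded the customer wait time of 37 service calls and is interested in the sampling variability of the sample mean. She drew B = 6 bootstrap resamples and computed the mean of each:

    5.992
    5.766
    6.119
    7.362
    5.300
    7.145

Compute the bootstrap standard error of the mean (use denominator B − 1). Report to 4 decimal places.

Bootstrap SE is the standard deviation of the 6 replicate means.
Mean of replicates: (5.992 + 5.766 + 6.119 + 7.362 + 5.300 + 7.145) / 6 = 37.68400 / 6 = 6.28067
Sum of squared deviations: (−0.28867)² + (−0.51467)² + (−0.16167)² + (+1.08133)² + (−0.98067)² + (+0.86433)² = 3.25241
Variance = 3.25241 / 5 = 0.65048
SE* = √0.65048

SE* = 0.8065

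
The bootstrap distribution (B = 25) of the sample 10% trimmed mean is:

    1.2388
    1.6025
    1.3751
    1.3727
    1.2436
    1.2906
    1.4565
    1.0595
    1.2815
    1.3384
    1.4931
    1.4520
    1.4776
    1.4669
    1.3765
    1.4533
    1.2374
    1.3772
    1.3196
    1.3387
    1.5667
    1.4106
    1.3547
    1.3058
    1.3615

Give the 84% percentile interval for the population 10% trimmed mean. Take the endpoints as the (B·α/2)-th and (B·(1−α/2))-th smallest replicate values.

Sorted replicates: 1.0595, 1.2374, 1.2388, 1.2436, 1.2815, 1.2906, 1.3058, 1.3196, 1.3384, 1.3387, 1.3547, 1.3615, 1.3727, 1.3751, 1.3765, 1.3772, 1.4106, 1.4520, 1.4533, 1.4565, 1.4669, 1.4776, 1.4931, 1.5667, 1.6025
α = 0.16; lower rank = 25 × 0.080 = 2; upper rank = 25 × 0.920 = 23.
The 2nd smallest replicate is 1.2374; the 23rd is 1.4931.

(1.2374, 1.4931)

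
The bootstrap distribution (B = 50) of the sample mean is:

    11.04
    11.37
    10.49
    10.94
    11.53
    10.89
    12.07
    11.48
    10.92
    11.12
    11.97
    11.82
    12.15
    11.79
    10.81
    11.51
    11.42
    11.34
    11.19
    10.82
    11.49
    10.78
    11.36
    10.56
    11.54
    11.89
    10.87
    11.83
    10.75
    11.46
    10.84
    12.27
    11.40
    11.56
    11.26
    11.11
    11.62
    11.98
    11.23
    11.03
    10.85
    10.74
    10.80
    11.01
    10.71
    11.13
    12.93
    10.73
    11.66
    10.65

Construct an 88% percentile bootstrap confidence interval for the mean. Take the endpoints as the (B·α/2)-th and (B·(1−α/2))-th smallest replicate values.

(10.65, 12.07)

Sorted replicates: 10.49, 10.56, 10.65, 10.71, 10.73, 10.74, 10.75, 10.78, 10.80, 10.81, 10.82, 10.84, 10.85, 10.87, 10.89, 10.92, 10.94, 11.01, 11.03, 11.04, 11.11, 11.12, 11.13, 11.19, 11.23, 11.26, 11.34, 11.36, 11.37, 11.40, 11.42, 11.46, 11.48, 11.49, 11.51, 11.53, 11.54, 11.56, 11.62, 11.66, 11.79, 11.82, 11.83, 11.89, 11.97, 11.98, 12.07, 12.15, 12.27, 12.93
α = 0.12; lower rank = 50 × 0.060 = 3; upper rank = 50 × 0.940 = 47.
The 3rd smallest replicate is 10.65; the 47th is 12.07.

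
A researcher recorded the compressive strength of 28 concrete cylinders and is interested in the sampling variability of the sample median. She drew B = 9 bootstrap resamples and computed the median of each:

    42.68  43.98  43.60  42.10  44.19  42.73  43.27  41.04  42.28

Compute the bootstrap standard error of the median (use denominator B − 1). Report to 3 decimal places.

SE* = 1.001

Bootstrap SE is the standard deviation of the 9 replicate medians.
Mean of replicates: (42.68 + 43.98 + 43.60 + 42.10 + 44.19 + 42.73 + 43.27 + 41.04 + 42.28) / 9 = 385.8700 / 9 = 42.8744
Sum of squared deviations: (−0.1944)² + (+1.1056)² + (+0.7256)² + (−0.7744)² + (+1.3156)² + (−0.1444)² + (+0.3956)² + (−1.8344)² + (−0.5944)² = 8.0128
Variance = 8.0128 / 8 = 1.0016
SE* = √1.0016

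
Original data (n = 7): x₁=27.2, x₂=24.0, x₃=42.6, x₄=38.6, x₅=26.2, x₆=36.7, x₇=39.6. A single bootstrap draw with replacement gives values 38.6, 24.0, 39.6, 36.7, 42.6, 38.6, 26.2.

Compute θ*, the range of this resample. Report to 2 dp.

Range = 42.6 − 24.0 = 18.60

θ* = 18.60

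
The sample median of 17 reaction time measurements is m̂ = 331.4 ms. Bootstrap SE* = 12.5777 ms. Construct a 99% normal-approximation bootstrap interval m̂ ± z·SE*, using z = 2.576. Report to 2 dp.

(299.00, 363.80)

Margin = 2.576 × 12.5777 = 32.400
Interval: 331.4 ± 32.400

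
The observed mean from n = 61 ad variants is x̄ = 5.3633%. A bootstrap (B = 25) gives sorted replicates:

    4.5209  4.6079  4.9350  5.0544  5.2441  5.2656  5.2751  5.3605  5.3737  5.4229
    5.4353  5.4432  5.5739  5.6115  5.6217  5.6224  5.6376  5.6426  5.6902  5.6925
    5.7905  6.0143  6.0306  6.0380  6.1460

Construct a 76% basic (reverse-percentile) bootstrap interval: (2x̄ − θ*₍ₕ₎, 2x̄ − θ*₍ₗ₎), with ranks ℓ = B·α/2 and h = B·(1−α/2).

Percentile endpoints at ranks 3 and 22: θ*₍3₎ = 4.9350, θ*₍22₎ = 6.0143.
Basic interval reflects these around x̄:
  lower = 2 × 5.3633 − 6.0143 = 4.7123
  upper = 2 × 5.3633 − 4.9350 = 5.7916

(4.7123, 5.7916)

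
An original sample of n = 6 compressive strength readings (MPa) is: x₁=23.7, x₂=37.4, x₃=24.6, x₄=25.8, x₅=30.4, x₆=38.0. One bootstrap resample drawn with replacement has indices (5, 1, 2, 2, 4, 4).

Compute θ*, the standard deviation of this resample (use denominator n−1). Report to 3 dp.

Resample values: 30.4, 23.7, 37.4, 37.4, 25.8, 25.8.
Mean = 30.0833; sum of squared deviations = 184.6083
s² = 184.6083 / 5 = 36.9217
s = √36.9217 = 6.076

θ* = 6.076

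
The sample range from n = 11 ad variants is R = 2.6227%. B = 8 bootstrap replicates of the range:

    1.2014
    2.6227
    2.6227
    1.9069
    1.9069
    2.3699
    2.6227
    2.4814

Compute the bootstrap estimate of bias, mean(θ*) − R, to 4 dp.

bias = −0.4059

mean(θ*) = (1.2014 + 2.6227 + 2.6227 + 1.9069 + 1.9069 + 2.3699 + 2.6227 + 2.4814) / 8 = 2.21683
bias = 2.21683 − 2.6227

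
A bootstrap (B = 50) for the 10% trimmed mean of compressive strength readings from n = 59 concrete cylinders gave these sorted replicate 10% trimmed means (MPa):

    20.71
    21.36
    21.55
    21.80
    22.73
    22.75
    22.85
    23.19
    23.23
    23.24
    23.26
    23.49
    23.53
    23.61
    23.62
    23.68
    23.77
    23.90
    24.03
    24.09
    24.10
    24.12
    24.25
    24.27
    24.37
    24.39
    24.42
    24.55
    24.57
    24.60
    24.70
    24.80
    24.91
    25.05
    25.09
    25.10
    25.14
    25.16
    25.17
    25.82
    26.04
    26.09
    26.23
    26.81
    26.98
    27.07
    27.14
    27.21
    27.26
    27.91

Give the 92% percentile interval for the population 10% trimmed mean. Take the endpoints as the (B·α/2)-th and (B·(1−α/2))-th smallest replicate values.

(21.36, 27.21)

α = 0.08; lower rank = 50 × 0.040 = 2; upper rank = 50 × 0.960 = 48.
The 2nd smallest replicate is 21.36; the 48th is 27.21.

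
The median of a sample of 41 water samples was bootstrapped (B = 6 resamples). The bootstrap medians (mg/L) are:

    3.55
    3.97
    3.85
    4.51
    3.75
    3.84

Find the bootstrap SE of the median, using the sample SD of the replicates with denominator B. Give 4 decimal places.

SE* = 0.2964

Bootstrap SE is the standard deviation of the 6 replicate medians.
Mean of replicates: (3.55 + 3.97 + 3.85 + 4.51 + 3.75 + 3.84) / 6 = 23.47000 / 6 = 3.91167
Sum of squared deviations: (−0.36167)² + (+0.05833)² + (−0.06167)² + (+0.59833)² + (−0.16167)² + (−0.07167)² = 0.52728
Variance = 0.52728 / 6 = 0.08788
SE* = √0.08788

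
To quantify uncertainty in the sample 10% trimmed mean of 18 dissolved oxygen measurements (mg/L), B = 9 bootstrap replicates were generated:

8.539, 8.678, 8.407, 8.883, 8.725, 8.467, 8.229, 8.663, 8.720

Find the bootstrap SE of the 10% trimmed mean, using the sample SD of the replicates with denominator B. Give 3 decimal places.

SE* = 0.187

Bootstrap SE is the standard deviation of the 9 replicate 10% trimmed means.
Mean of replicates: (8.539 + 8.678 + 8.407 + 8.883 + 8.725 + 8.467 + 8.229 + 8.663 + 8.720) / 9 = 77.3110 / 9 = 8.5901
Sum of squared deviations: (−0.0511)² + (+0.0879)² + (−0.1831)² + (+0.2929)² + (+0.1349)² + (−0.1231)² + (−0.3611)² + (+0.0729)² + (+0.1299)² = 0.3156
Variance = 0.3156 / 9 = 0.0351
SE* = √0.0351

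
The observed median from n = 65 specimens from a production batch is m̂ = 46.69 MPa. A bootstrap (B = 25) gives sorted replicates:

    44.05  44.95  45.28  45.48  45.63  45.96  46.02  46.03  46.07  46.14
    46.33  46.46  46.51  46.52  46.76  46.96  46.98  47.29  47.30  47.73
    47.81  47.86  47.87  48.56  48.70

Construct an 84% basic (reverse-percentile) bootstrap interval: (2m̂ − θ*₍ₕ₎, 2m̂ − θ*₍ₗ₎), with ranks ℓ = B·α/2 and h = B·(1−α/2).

Percentile endpoints at ranks 2 and 23: θ*₍2₎ = 44.95, θ*₍23₎ = 47.87.
Basic interval reflects these around m̂:
  lower = 2 × 46.69 − 47.87 = 45.51
  upper = 2 × 46.69 − 44.95 = 48.43

(45.51, 48.43)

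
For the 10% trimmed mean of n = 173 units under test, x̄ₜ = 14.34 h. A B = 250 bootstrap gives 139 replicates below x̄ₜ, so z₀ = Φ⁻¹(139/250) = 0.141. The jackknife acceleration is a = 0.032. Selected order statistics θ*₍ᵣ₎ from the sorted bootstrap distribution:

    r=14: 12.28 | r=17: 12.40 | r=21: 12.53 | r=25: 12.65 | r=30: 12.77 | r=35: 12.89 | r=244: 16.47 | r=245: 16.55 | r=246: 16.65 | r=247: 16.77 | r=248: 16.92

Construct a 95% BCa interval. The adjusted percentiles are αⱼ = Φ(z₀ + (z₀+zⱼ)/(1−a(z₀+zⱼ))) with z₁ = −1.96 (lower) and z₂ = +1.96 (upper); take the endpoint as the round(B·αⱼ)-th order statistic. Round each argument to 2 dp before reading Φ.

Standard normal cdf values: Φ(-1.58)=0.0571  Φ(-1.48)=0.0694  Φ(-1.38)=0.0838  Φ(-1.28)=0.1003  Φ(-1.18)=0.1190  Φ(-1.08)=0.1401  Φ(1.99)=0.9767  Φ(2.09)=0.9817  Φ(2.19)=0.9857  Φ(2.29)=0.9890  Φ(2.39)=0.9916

Lower: z₀ + z₁ = 0.141 + (-1.960) = -1.819; 1 − a(z₀+z₁) = 1 − (0.032)(-1.819) = 1.0582; argument = 0.141 + (-1.819)/1.0582 = -1.5779 → -1.58.
α₁ = Φ(-1.58) = 0.0571; rank = round(250 × 0.0571) = 14; θ*₍14₎ = 12.28.
Upper: z₀ + z₂ = 2.101; 1 − a(z₀+z₂) = 0.9328; argument = 2.3934 → 2.39; α₂ = 0.9916; rank = 248; θ*₍248₎ = 16.92.

(12.28, 16.92)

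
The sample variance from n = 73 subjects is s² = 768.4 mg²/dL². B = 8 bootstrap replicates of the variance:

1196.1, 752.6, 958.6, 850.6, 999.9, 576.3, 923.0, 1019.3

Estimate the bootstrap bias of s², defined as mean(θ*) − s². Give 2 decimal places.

mean(θ*) = (1196.1 + 752.6 + 958.6 + 850.6 + 999.9 + 576.3 + 923.0 + 1019.3) / 8 = 909.550
bias = 909.550 − 768.4

bias = +141.15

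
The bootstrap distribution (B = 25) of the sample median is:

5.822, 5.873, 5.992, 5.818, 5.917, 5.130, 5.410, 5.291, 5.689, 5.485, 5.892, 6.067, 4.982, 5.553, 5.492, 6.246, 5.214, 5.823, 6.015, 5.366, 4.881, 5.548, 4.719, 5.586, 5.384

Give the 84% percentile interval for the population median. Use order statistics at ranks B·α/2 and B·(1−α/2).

(4.881, 6.015)

Sorted replicates: 4.719, 4.881, 4.982, 5.130, 5.214, 5.291, 5.366, 5.384, 5.410, 5.485, 5.492, 5.548, 5.553, 5.586, 5.689, 5.818, 5.822, 5.823, 5.873, 5.892, 5.917, 5.992, 6.015, 6.067, 6.246
α = 0.16; lower rank = 25 × 0.080 = 2; upper rank = 25 × 0.920 = 23.
The 2nd smallest replicate is 4.881; the 23rd is 6.015.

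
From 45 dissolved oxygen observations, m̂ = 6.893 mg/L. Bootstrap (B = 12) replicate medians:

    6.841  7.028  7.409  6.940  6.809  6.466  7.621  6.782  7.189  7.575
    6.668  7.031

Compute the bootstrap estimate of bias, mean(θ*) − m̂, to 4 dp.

mean(θ*) = (6.841 + 7.028 + 7.409 + 6.940 + 6.809 + 6.466 + 7.621 + 6.782 + 7.189 + 7.575 + 6.668 + 7.031) / 12 = 7.02992
bias = 7.02992 − 6.893

bias = +0.1369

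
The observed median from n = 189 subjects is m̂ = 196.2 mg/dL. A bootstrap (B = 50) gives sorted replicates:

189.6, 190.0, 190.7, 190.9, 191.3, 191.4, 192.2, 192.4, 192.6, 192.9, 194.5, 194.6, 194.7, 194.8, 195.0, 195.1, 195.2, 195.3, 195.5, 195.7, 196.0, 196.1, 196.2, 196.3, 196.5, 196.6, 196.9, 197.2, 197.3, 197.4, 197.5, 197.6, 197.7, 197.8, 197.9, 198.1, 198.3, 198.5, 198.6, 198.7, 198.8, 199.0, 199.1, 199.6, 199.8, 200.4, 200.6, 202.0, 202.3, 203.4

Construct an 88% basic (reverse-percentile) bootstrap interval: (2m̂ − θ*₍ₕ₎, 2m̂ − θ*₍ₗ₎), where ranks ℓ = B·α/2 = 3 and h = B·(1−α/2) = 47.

(191.8, 201.7)

Percentile endpoints at ranks 3 and 47: θ*₍3₎ = 190.7, θ*₍47₎ = 200.6.
Basic interval reflects these around m̂:
  lower = 2 × 196.2 − 200.6 = 191.8
  upper = 2 × 196.2 − 190.7 = 201.7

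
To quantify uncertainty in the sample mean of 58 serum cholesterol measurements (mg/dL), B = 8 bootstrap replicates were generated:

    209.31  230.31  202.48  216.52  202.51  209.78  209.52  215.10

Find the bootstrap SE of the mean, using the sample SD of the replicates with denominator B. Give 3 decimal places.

SE* = 8.398

Bootstrap SE is the standard deviation of the 8 replicate means.
Mean of replicates: (209.31 + 230.31 + 202.48 + 216.52 + 202.51 + 209.78 + 209.52 + 215.10) / 8 = 1695.5300 / 8 = 211.9412
Sum of squared deviations: (−2.6312)² + (+18.3688)² + (−9.4613)² + (+4.5788)² + (−9.4313)² + (−2.1612)² + (−2.4212)² + (+3.1587)² = 564.2743
Variance = 564.2743 / 8 = 70.5343
SE* = √70.5343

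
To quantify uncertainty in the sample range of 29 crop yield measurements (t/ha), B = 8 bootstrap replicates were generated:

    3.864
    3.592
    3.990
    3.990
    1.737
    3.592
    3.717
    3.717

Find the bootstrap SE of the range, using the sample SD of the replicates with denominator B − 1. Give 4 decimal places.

Bootstrap SE is the standard deviation of the 8 replicate ranges.
Mean of replicates: (3.864 + 3.592 + 3.990 + 3.990 + 1.737 + 3.592 + 3.717 + 3.717) / 8 = 28.19900 / 8 = 3.52488
Sum of squared deviations: (+0.33912)² + (+0.06712)² + (+0.46513)² + (+0.46513)² + (−1.78788)² + (+0.06712)² + (+0.19212)² + (+0.19212)² = 3.82702
Variance = 3.82702 / 7 = 0.54672
SE* = √0.54672

SE* = 0.7394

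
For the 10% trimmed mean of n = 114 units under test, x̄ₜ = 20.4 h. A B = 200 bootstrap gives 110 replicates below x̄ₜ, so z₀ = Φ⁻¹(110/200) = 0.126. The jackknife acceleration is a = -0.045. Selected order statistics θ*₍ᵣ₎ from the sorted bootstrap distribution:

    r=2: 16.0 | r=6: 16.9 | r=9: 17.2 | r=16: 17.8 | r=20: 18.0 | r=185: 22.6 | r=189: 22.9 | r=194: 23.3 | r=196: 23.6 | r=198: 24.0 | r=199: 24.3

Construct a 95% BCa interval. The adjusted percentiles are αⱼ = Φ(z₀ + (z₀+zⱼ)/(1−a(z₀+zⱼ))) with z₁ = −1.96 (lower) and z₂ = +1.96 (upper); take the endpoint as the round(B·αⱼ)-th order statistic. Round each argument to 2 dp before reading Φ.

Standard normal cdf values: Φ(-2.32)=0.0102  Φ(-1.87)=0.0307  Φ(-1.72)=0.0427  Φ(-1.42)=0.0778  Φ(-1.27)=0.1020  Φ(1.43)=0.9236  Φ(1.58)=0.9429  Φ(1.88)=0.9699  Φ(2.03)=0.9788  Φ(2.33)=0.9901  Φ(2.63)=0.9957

Lower: z₀ + z₁ = 0.126 + (-1.960) = -1.834; 1 − a(z₀+z₁) = 1 − (-0.045)(-1.834) = 0.9175; argument = 0.126 + (-1.834)/0.9175 = -1.8730 → -1.87.
α₁ = Φ(-1.87) = 0.0307; rank = round(200 × 0.0307) = 6; θ*₍6₎ = 16.9.
Upper: z₀ + z₂ = 2.086; 1 − a(z₀+z₂) = 1.0939; argument = 2.0330 → 2.03; α₂ = 0.9788; rank = 196; θ*₍196₎ = 23.6.

(16.9, 23.6)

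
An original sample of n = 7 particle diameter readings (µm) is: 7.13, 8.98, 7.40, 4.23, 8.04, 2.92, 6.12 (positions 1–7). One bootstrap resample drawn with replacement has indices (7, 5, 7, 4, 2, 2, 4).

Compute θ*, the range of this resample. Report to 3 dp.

θ* = 4.750

Resample values: 6.12, 8.04, 6.12, 4.23, 8.98, 8.98, 4.23.
Range = 8.98 − 4.23 = 4.750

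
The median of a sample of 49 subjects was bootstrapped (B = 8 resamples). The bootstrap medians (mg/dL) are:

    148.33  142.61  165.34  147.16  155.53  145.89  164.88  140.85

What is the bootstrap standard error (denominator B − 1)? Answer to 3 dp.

SE* = 9.557

Bootstrap SE is the standard deviation of the 8 replicate medians.
Mean of replicates: (148.33 + 142.61 + 165.34 + 147.16 + 155.53 + 145.89 + 164.88 + 140.85) / 8 = 1210.5900 / 8 = 151.3237
Sum of squared deviations: (−2.9937)² + (−8.7137)² + (+14.0163)² + (−4.1637)² + (+4.2063)² + (−5.4338)² + (+13.5563)² + (−10.4737)² = 639.3736
Variance = 639.3736 / 7 = 91.3391
SE* = √91.3391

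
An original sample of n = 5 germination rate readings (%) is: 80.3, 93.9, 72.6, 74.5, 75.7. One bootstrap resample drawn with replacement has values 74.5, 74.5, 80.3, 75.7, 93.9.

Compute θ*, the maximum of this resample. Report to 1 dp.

Maximum = 93.9

θ* = 93.9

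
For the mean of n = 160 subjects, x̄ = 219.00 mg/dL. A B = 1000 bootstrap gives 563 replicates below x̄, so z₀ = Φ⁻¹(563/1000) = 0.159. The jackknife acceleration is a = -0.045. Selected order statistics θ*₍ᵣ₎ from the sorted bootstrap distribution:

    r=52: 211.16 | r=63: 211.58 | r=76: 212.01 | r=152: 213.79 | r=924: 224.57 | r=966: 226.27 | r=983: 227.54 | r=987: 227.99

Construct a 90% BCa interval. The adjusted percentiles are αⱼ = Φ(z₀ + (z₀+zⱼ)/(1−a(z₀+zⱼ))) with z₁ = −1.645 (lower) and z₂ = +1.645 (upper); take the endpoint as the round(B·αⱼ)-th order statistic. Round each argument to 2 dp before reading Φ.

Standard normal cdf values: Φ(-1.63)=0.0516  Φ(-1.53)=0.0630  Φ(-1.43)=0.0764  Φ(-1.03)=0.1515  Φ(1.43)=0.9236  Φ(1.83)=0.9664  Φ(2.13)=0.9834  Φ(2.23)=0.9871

(212.01, 226.27)

Lower: z₀ + z₁ = 0.159 + (-1.645) = -1.486; 1 − a(z₀+z₁) = 1 − (-0.045)(-1.486) = 0.9331; argument = 0.159 + (-1.486)/0.9331 = -1.4335 → -1.43.
α₁ = Φ(-1.43) = 0.0764; rank = round(1000 × 0.0764) = 76; θ*₍76₎ = 212.01.
Upper: z₀ + z₂ = 1.804; 1 − a(z₀+z₂) = 1.0812; argument = 1.8275 → 1.83; α₂ = 0.9664; rank = 966; θ*₍966₎ = 226.27.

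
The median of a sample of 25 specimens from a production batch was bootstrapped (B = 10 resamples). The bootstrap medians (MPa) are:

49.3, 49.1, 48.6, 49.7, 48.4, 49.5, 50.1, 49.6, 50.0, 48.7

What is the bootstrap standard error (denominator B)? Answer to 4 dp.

SE* = 0.5586

Bootstrap SE is the standard deviation of the 10 replicate medians.
Mean of replicates: (49.3 + 49.1 + 48.6 + 49.7 + 48.4 + 49.5 + 50.1 + 49.6 + 50.0 + 48.7) / 10 = 493.00000 / 10 = 49.30000
Sum of squared deviations: (+0.00000)² + (−0.20000)² + (−0.70000)² + (+0.40000)² + (−0.90000)² + (+0.20000)² + (+0.80000)² + (+0.30000)² + (+0.70000)² + (−0.60000)² = 3.12000
Variance = 3.12000 / 10 = 0.31200
SE* = √0.31200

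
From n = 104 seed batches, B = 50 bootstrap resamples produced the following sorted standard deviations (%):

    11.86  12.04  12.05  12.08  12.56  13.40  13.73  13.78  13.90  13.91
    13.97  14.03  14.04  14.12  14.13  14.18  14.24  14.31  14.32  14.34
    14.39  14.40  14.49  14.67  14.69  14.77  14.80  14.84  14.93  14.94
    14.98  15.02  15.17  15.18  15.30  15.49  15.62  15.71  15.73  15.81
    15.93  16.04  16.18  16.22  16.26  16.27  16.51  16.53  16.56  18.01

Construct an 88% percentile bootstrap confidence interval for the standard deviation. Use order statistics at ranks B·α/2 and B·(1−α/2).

(12.05, 16.51)

α = 0.12; lower rank = 50 × 0.060 = 3; upper rank = 50 × 0.940 = 47.
The 3rd smallest replicate is 12.05; the 47th is 16.51.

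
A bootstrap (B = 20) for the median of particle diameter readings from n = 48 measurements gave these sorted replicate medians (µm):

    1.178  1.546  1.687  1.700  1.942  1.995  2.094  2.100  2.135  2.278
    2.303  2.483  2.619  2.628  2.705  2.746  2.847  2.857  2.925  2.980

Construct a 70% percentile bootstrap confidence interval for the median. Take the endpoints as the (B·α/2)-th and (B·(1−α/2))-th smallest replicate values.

α = 0.30; lower rank = 20 × 0.150 = 3; upper rank = 20 × 0.850 = 17.
The 3rd smallest replicate is 1.687; the 17th is 2.847.

(1.687, 2.847)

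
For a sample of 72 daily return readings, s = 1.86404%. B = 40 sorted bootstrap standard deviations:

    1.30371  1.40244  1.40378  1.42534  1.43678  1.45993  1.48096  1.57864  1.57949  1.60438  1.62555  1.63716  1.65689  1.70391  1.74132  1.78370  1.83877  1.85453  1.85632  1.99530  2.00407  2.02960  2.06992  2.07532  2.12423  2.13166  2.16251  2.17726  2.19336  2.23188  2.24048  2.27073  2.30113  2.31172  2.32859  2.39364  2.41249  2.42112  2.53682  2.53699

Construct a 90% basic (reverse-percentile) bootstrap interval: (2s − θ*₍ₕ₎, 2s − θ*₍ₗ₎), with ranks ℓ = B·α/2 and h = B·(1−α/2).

Percentile endpoints at ranks 2 and 38: θ*₍2₎ = 1.40244, θ*₍38₎ = 2.42112.
Basic interval reflects these around s:
  lower = 2 × 1.86404 − 2.42112 = 1.30696
  upper = 2 × 1.86404 − 1.40244 = 2.32564

(1.30696, 2.32564)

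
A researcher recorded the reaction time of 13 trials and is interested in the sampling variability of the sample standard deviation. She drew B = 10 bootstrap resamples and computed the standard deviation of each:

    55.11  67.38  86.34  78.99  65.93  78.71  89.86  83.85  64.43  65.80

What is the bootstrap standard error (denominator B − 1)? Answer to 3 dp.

SE* = 11.408

Bootstrap SE is the standard deviation of the 10 replicate standard deviations.
Mean of replicates: (55.11 + 67.38 + 86.34 + 78.99 + 65.93 + 78.71 + 89.86 + 83.85 + 64.43 + 65.80) / 10 = 736.4000 / 10 = 73.6400
Sum of squared deviations: (−18.5300)² + (−6.2600)² + (+12.7000)² + (+5.3500)² + (−7.7100)² + (+5.0700)² + (+16.2200)² + (+10.2100)² + (−9.2100)² + (−7.8400)² = 1171.2322
Variance = 1171.2322 / 9 = 130.1369
SE* = √130.1369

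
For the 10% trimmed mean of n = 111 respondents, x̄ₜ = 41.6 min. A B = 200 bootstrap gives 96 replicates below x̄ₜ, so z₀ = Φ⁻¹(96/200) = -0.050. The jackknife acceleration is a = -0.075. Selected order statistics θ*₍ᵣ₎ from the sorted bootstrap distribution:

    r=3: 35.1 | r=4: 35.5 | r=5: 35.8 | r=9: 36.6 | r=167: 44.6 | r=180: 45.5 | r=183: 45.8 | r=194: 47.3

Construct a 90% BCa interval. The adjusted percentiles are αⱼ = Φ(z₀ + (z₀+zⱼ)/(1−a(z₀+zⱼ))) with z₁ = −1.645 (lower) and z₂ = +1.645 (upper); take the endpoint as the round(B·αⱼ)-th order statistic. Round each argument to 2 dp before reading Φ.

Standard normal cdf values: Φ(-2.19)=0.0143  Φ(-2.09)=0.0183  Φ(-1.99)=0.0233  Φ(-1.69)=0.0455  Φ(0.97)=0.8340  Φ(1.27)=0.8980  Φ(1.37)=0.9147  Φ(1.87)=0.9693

Lower: z₀ + z₁ = -0.050 + (-1.645) = -1.695; 1 − a(z₀+z₁) = 1 − (-0.075)(-1.695) = 0.8729; argument = -0.050 + (-1.695)/0.8729 = -1.9919 → -1.99.
α₁ = Φ(-1.99) = 0.0233; rank = round(200 × 0.0233) = 5; θ*₍5₎ = 35.8.
Upper: z₀ + z₂ = 1.595; 1 − a(z₀+z₂) = 1.1196; argument = 1.3746 → 1.37; α₂ = 0.9147; rank = 183; θ*₍183₎ = 45.8.

(35.8, 45.8)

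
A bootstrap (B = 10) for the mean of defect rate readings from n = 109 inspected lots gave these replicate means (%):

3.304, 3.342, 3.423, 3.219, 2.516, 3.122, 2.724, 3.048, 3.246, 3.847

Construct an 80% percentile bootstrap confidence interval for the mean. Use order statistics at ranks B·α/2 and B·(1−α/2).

(2.516, 3.423)

Sorted replicates: 2.516, 2.724, 3.048, 3.122, 3.219, 3.246, 3.304, 3.342, 3.423, 3.847
α = 0.20; lower rank = 10 × 0.100 = 1; upper rank = 10 × 0.900 = 9.
The 1st smallest replicate is 2.516; the 9th is 3.423.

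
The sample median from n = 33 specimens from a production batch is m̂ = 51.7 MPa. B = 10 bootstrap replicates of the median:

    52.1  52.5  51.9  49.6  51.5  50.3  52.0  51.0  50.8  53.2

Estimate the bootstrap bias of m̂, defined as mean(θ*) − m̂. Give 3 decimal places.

mean(θ*) = (52.1 + 52.5 + 51.9 + 49.6 + 51.5 + 50.3 + 52.0 + 51.0 + 50.8 + 53.2) / 10 = 51.4900
bias = 51.4900 − 51.7

bias = −0.210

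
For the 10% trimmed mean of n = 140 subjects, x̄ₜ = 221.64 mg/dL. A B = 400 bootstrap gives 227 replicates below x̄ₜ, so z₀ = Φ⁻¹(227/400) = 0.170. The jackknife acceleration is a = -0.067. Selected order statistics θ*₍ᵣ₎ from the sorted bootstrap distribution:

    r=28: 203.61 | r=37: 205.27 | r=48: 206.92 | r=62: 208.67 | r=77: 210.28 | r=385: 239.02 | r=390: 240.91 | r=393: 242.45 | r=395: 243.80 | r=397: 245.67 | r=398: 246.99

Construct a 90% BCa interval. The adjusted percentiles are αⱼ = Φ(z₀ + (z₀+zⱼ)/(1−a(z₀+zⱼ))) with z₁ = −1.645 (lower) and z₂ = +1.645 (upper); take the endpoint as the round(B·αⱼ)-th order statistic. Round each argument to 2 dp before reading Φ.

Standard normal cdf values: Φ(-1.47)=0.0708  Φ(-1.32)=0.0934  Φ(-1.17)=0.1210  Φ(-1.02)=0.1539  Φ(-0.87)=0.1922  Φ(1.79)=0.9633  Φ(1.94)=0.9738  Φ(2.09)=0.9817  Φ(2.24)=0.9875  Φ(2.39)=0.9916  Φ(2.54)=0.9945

Lower: z₀ + z₁ = 0.170 + (-1.645) = -1.475; 1 − a(z₀+z₁) = 1 − (-0.067)(-1.475) = 0.9012; argument = 0.170 + (-1.475)/0.9012 = -1.4668 → -1.47.
α₁ = Φ(-1.47) = 0.0708; rank = round(400 × 0.0708) = 28; θ*₍28₎ = 203.61.
Upper: z₀ + z₂ = 1.815; 1 − a(z₀+z₂) = 1.1216; argument = 1.7882 → 1.79; α₂ = 0.9633; rank = 385; θ*₍385₎ = 239.02.

(203.61, 239.02)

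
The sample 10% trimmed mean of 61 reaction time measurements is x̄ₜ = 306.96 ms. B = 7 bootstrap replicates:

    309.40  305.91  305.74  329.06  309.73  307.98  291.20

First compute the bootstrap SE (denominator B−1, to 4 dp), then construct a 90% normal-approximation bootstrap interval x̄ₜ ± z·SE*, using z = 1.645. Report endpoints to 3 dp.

(288.705, 325.215)

Mean of replicates = 308.4314; sum of squared deviations = 738.8897; SE* = √(738.8897/6) = 11.0972
Margin = 1.645 × 11.0972 = 18.2549
Interval: 306.96 ± 18.2549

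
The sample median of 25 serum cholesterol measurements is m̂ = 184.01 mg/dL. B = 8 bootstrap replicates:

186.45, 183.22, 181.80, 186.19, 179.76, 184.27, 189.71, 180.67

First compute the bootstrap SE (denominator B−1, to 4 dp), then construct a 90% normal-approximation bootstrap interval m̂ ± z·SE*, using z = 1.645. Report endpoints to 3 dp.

Mean of replicates = 184.0087; sum of squared deviations = 77.9899; SE* = √(77.9899/7) = 3.3379
Margin = 1.645 × 3.3379 = 5.4908
Interval: 184.01 ± 5.4908

(178.519, 189.501)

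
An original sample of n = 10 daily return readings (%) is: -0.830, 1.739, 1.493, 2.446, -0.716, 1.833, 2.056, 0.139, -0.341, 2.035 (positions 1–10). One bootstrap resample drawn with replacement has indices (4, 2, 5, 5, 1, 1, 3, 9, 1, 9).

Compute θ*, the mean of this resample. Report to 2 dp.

θ* = 0.11

Resample values: 2.446, 1.739, -0.716, -0.716, -0.830, -0.830, 1.493, -0.341, -0.830, -0.341.
Mean = (2.446 + 1.739 + (-0.716) + (-0.716) + (-0.830) + (-0.830) + 1.493 + (-0.341) + (-0.830) + (-0.341)) / 10 = 1.0740 / 10 = 0.11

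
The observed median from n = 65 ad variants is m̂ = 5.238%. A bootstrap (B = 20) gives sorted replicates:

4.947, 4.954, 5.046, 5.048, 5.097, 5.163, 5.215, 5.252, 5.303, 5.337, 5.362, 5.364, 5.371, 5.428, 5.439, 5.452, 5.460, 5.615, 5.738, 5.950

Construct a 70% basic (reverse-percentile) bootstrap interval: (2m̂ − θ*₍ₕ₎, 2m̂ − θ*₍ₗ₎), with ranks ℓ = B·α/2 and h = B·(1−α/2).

Percentile endpoints at ranks 3 and 17: θ*₍3₎ = 5.046, θ*₍17₎ = 5.460.
Basic interval reflects these around m̂:
  lower = 2 × 5.238 − 5.460 = 5.016
  upper = 2 × 5.238 − 5.046 = 5.430

(5.016, 5.430)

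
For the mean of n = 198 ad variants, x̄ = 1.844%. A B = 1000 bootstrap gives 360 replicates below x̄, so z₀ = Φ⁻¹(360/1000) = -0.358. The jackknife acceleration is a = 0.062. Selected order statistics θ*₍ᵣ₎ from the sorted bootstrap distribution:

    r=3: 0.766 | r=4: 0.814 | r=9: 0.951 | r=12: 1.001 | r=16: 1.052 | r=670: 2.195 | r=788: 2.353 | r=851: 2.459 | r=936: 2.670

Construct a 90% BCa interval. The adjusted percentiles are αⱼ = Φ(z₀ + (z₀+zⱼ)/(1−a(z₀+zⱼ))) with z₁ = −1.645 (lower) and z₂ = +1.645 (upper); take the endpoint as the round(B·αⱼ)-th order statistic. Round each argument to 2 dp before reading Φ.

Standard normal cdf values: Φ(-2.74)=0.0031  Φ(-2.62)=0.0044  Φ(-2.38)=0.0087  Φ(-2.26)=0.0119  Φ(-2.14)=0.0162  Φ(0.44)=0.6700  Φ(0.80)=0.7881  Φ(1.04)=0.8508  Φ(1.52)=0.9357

Lower: z₀ + z₁ = -0.358 + (-1.645) = -2.003; 1 − a(z₀+z₁) = 1 − (0.062)(-2.003) = 1.1242; argument = -0.358 + (-2.003)/1.1242 = -2.1397 → -2.14.
α₁ = Φ(-2.14) = 0.0162; rank = round(1000 × 0.0162) = 16; θ*₍16₎ = 1.052.
Upper: z₀ + z₂ = 1.287; 1 − a(z₀+z₂) = 0.9202; argument = 1.0406 → 1.04; α₂ = 0.8508; rank = 851; θ*₍851₎ = 2.459.

(1.052, 2.459)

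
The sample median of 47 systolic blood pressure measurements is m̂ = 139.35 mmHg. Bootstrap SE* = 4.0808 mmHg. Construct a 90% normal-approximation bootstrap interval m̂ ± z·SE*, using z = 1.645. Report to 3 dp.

(132.637, 146.063)

Margin = 1.645 × 4.0808 = 6.7129
Interval: 139.35 ± 6.7129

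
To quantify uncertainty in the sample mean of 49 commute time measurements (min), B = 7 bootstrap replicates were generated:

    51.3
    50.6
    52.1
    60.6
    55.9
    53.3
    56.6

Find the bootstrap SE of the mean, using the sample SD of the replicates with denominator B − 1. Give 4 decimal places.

Bootstrap SE is the standard deviation of the 7 replicate means.
Mean of replicates: (51.3 + 50.6 + 52.1 + 60.6 + 55.9 + 53.3 + 56.6) / 7 = 380.40000 / 7 = 54.34286
Sum of squared deviations: (−3.04286)² + (−3.74286)² + (−2.24286)² + (+6.25714)² + (+1.55714)² + (−1.04286)² + (+2.25714)² = 76.05714
Variance = 76.05714 / 6 = 12.67619
SE* = √12.67619

SE* = 3.5604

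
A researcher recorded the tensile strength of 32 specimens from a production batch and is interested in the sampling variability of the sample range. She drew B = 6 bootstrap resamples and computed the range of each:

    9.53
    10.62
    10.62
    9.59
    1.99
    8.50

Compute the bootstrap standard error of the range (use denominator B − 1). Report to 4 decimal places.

SE* = 3.2746

Bootstrap SE is the standard deviation of the 6 replicate ranges.
Mean of replicates: (9.53 + 10.62 + 10.62 + 9.59 + 1.99 + 8.50) / 6 = 50.85000 / 6 = 8.47500
Sum of squared deviations: (+1.05500)² + (+2.14500)² + (+2.14500)² + (+1.11500)² + (−6.48500)² + (+0.02500)² = 53.61415
Variance = 53.61415 / 5 = 10.72283
SE* = √10.72283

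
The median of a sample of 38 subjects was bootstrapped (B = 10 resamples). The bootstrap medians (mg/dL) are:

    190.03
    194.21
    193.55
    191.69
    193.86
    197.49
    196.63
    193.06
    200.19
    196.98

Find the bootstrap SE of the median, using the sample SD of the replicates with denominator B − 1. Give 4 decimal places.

SE* = 3.0300

Bootstrap SE is the standard deviation of the 10 replicate medians.
Mean of replicates: (190.03 + 194.21 + 193.55 + 191.69 + 193.86 + 197.49 + 196.63 + 193.06 + 200.19 + 196.98) / 10 = 1947.69000 / 10 = 194.76900
Sum of squared deviations: (−4.73900)² + (−0.55900)² + (−1.21900)² + (−3.07900)² + (−0.90900)² + (+2.72100)² + (+1.86100)² + (−1.70900)² + (+5.42100)² + (+2.21100)² = 82.62669
Variance = 82.62669 / 9 = 9.18074
SE* = √9.18074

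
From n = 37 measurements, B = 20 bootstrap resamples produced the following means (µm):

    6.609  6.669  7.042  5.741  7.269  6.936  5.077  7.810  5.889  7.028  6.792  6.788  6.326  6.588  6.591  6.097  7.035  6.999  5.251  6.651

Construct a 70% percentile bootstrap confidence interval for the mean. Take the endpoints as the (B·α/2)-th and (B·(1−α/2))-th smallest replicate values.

Sorted replicates: 5.077, 5.251, 5.741, 5.889, 6.097, 6.326, 6.588, 6.591, 6.609, 6.651, 6.669, 6.788, 6.792, 6.936, 6.999, 7.028, 7.035, 7.042, 7.269, 7.810
α = 0.30; lower rank = 20 × 0.150 = 3; upper rank = 20 × 0.850 = 17.
The 3rd smallest replicate is 5.741; the 17th is 7.035.

(5.741, 7.035)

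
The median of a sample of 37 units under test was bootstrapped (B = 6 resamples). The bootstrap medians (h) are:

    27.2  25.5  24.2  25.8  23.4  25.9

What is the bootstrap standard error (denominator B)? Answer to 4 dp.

SE* = 1.2297

Bootstrap SE is the standard deviation of the 6 replicate medians.
Mean of replicates: (27.2 + 25.5 + 24.2 + 25.8 + 23.4 + 25.9) / 6 = 152.00000 / 6 = 25.33333
Sum of squared deviations: (+1.86667)² + (+0.16667)² + (−1.13333)² + (+0.46667)² + (−1.93333)² + (+0.56667)² = 9.07333
Variance = 9.07333 / 6 = 1.51222
SE* = √1.51222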